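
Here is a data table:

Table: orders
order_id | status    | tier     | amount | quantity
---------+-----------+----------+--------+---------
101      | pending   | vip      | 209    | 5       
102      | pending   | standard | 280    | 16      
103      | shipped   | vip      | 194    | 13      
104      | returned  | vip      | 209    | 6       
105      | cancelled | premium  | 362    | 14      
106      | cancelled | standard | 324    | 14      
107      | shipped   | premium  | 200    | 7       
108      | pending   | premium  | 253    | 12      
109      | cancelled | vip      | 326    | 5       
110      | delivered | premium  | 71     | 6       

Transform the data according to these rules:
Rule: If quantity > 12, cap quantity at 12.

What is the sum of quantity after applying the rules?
89

Step 1: 4 records have quantity > 12
Step 2: These records originally summed to 57
Step 3: After capping: 4 × 12 = 48
Step 4: Unaffected records sum: 41
Step 5: Final sum = 48 + 41 = 89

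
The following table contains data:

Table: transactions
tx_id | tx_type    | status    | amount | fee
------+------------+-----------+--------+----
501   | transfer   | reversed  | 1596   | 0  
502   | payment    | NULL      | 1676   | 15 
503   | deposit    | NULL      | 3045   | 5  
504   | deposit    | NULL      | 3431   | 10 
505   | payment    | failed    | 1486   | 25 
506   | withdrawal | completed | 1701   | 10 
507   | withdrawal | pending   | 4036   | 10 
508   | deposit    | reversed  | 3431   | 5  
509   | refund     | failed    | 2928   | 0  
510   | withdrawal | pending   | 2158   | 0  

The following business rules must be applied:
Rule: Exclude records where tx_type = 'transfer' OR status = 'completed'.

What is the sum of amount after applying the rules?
22191

Step 1: Find records where tx_type = 'transfer' OR status = 'completed'
Step 2: 2 records match, summing to 3297
Step 3: Original sum: 25488
Step 4: Remaining sum = 25488 - 3297 = 22191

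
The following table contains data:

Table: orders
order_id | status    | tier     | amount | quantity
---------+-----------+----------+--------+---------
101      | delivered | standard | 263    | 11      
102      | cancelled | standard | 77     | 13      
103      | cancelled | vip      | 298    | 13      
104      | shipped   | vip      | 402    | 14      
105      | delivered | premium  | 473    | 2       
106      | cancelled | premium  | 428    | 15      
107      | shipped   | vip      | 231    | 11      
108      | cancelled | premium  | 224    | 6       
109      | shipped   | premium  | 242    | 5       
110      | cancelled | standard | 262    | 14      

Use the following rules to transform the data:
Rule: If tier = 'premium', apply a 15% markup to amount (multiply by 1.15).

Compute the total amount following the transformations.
3105.05

Step 1: Records with tier = 'premium' have total amount = 1367
Step 2: Apply multiplier: 1367 × 1.15 = 1572.05
Step 3: Other records total: 1533
Step 4: Final sum = 1572.05 + 1533 = 3105.05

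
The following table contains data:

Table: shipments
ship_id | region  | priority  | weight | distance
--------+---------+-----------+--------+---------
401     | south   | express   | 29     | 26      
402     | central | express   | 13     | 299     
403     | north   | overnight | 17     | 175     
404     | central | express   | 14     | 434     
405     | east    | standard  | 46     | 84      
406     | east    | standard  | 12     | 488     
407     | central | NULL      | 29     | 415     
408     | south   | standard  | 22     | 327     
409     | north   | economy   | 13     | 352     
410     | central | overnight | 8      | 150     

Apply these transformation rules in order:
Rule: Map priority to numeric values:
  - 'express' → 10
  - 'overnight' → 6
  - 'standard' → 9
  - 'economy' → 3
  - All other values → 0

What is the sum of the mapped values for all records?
72

Step 1: Apply mapping to each record
Step 2: Count by status:
  'express': 3 records × 10 = 30
  'overnight': 2 records × 6 = 12
  'standard': 3 records × 9 = 27
  'economy': 1 records × 3 = 3
Step 3: Sum all mapped values = 72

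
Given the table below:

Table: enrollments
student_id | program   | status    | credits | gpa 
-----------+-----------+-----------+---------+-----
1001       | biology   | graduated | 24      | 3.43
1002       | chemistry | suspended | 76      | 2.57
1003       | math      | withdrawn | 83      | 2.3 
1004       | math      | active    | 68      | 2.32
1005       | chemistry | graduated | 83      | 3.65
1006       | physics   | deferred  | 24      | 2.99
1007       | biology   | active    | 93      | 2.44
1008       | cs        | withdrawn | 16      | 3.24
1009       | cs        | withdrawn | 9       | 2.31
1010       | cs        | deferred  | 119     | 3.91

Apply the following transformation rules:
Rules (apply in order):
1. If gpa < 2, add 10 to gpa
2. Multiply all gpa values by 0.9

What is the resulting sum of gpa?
26.24

Step 1: Apply Rule 1 - Add 10 to records with gpa < 2
  - 0 records affected: 0 + (0 × 10) = 0
  - Unaffected records: 29.16
  - Sum after Rule 1: 29.16
Step 2: Apply Rule 2 - Multiply all by 0.9
  - 29.16 × 0.9 = 26.24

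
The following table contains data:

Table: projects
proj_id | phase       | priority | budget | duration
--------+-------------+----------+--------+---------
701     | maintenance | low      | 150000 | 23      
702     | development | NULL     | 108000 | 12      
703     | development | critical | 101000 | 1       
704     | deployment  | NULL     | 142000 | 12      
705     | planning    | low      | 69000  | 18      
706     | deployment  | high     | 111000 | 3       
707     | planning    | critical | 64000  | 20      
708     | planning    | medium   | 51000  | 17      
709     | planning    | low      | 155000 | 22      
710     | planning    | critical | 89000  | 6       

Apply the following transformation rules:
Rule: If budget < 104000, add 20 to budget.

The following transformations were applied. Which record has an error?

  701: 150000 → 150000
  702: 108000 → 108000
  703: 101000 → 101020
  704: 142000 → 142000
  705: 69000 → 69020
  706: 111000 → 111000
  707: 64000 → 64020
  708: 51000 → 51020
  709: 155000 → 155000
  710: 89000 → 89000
Record 710 has an error. The correct transformed value should be 89020, not 89000.

Step 1: Check each record against the rule
Step 2: Record 710 has budget = 89000
Step 3: Since 89000 < 104000, the bonus should have been applied
Step 4: Correct value = 89020, but claimed value = 89000
Conclusion: Record 710 has the error.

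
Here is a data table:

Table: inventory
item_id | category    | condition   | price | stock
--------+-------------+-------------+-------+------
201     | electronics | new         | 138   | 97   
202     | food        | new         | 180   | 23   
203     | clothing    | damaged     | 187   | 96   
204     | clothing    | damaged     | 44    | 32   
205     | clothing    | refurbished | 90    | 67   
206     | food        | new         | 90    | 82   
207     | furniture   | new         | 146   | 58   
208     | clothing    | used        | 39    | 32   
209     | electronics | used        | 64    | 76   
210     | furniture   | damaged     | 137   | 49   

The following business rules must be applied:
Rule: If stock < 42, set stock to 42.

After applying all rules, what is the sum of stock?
651

Step 1: 3 records have stock < 42
Step 2: These records originally summed to 87
Step 3: After setting to minimum: 3 × 42 = 126
Step 4: Unaffected records sum: 525
Step 5: Final sum = 126 + 525 = 651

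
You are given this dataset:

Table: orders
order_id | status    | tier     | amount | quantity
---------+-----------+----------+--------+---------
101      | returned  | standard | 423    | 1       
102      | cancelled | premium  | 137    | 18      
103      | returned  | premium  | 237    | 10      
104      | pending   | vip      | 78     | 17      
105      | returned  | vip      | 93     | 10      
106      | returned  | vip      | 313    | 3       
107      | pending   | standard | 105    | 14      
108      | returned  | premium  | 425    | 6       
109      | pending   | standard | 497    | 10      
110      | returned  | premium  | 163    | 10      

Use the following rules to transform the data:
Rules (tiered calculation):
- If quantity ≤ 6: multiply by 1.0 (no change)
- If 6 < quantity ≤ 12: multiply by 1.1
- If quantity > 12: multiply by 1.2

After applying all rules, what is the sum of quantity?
112.8

Step 1: Tier 1 (quantity ≤ 6): 3 records, sum = 10 × 1.0 = 10.0
Step 2: Tier 2 (6 < quantity ≤ 12): 4 records, sum = 40 × 1.1 = 44.0
Step 3: Tier 3 (quantity > 12): 3 records, sum = 49 × 1.2 = 58.8
Step 4: Final sum = 10.0 + 44.0 + 58.8 = 112.8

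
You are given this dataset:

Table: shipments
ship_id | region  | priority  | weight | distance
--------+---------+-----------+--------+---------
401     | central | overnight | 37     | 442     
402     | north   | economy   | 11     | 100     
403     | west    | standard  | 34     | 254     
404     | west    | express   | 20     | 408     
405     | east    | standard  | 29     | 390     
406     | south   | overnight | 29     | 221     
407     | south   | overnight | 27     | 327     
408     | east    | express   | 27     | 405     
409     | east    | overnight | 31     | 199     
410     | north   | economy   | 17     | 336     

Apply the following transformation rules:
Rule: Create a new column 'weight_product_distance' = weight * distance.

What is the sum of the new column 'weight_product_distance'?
83614

Step 1: For each record, compute weight * distance
Example calculations:
  37 * 442 = 16354
  11 * 100 = 1100
  34 * 254 = 8636
  ...
Step 2: Sum all derived values
Step 3: Total = 83614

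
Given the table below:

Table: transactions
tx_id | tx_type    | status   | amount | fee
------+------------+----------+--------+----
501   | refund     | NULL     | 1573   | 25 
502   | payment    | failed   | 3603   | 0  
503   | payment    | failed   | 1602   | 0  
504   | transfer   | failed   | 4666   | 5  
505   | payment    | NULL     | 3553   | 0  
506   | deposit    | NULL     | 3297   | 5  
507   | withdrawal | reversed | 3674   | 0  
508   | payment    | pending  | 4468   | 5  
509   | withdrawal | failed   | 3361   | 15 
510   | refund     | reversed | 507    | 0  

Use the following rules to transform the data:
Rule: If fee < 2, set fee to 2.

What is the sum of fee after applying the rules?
65

Step 1: 5 records have fee < 2
Step 2: These records originally summed to 0
Step 3: After setting to minimum: 5 × 2 = 10
Step 4: Unaffected records sum: 55
Step 5: Final sum = 10 + 55 = 65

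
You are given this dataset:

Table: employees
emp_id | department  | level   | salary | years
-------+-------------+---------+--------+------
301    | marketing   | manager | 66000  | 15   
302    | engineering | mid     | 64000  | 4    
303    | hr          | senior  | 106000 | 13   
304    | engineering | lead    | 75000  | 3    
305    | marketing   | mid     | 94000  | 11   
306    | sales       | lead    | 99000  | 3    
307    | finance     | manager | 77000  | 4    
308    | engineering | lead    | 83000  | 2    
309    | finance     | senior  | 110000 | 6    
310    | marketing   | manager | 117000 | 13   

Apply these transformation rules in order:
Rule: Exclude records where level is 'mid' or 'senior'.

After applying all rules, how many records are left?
6

Step 1: Count records to exclude
  - 2 (mid) + 2 (senior) = 4 records
Step 2: Total records: 10
Step 3: Remaining = 10 - 4 = 6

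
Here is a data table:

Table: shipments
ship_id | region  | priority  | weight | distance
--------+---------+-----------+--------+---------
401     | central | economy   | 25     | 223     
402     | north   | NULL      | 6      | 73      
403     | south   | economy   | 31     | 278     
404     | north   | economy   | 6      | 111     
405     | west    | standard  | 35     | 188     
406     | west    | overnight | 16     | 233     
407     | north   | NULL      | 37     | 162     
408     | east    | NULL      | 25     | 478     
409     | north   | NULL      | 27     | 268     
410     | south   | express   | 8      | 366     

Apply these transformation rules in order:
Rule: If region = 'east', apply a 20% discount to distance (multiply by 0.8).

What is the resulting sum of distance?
2284.4

Step 1: Records with region = 'east' have total distance = 478
Step 2: Apply multiplier: 478 × 0.8 = 382.4
Step 3: Other records total: 1902
Step 4: Final sum = 382.4 + 1902 = 2284.4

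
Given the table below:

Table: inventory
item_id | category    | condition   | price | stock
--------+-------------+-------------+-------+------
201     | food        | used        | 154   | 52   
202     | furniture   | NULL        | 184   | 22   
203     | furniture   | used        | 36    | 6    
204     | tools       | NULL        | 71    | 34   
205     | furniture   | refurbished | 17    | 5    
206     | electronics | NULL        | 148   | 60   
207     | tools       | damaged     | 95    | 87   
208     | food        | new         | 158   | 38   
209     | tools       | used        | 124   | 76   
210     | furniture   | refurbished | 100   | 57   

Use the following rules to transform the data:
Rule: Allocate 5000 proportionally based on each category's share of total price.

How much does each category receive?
electronics: 680.77, food: 1435.14, furniture: 1550.14, tools: 1333.95

Step 1: Calculate total price = 1087
Step 2: Calculate each category's proportion:
  electronics: 148/1087 = 13.62% → 680.77
  food: 312/1087 = 28.70% → 1435.14
  furniture: 337/1087 = 31.00% → 1550.14
  tools: 290/1087 = 26.68% → 1333.95
Step 3: Verify: sum of allocations ≈ 5000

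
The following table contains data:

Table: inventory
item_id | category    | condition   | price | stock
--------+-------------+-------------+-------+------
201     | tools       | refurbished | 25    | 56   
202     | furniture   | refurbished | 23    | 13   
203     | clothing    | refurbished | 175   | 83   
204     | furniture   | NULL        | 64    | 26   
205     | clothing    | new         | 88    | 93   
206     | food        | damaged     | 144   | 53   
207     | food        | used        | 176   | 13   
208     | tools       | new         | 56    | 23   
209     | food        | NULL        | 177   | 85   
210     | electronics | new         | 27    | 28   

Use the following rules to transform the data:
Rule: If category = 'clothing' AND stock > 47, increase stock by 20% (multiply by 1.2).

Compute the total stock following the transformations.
508.2

Step 1: Find records where category = 'clothing' AND stock > 47
Step 2: 2 records match, summing to 176
Step 3: After multiplier: 176 × 1.2 = 211.2
Step 4: Unaffected records sum: 297
Step 5: Final sum = 211.2 + 297 = 508.2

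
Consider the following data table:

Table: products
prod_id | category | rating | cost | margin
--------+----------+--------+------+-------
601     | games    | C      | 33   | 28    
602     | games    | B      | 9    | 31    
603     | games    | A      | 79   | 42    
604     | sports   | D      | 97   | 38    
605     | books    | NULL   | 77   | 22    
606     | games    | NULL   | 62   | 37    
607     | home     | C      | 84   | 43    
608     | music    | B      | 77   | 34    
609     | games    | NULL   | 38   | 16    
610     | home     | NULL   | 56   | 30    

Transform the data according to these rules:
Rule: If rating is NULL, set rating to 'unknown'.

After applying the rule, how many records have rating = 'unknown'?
4

Step 1: Count records where rating IS NULL
Step 2: Found 4 records with NULL rating
Step 3: These records will have rating set to 'unknown'
Step 4: Records already having rating = 'unknown': 0
Step 5: Answer: 4 + 0 = 4 records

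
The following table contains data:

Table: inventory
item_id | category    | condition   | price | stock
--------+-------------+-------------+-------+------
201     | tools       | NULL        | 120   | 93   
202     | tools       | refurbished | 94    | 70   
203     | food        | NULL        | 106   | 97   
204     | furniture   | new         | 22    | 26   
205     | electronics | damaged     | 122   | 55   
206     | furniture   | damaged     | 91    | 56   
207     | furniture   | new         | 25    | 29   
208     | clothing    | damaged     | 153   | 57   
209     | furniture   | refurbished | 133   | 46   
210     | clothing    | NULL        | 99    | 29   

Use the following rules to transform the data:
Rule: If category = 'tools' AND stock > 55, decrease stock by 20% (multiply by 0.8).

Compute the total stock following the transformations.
525.4

Step 1: Find records where category = 'tools' AND stock > 55
Step 2: 2 records match, summing to 163
Step 3: After multiplier: 163 × 0.8 = 130.4
Step 4: Unaffected records sum: 395
Step 5: Final sum = 130.4 + 395 = 525.4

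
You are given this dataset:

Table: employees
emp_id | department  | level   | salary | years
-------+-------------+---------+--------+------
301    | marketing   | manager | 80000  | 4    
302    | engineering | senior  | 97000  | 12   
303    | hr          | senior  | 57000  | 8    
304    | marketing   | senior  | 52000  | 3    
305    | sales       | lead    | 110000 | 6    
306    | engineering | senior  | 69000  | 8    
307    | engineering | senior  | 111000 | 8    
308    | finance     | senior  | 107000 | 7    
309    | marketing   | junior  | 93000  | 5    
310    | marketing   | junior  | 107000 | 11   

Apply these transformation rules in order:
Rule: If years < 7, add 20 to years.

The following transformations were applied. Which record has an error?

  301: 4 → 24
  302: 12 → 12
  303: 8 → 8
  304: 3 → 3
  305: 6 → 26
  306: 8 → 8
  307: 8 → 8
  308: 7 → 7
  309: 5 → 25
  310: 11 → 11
Record 304 has an error. The correct transformed value should be 23, not 3.

Step 1: Check each record against the rule
Step 2: Record 304 has years = 3
Step 3: Since 3 < 7, the bonus should have been applied
Step 4: Correct value = 23, but claimed value = 3
Conclusion: Record 304 has the error.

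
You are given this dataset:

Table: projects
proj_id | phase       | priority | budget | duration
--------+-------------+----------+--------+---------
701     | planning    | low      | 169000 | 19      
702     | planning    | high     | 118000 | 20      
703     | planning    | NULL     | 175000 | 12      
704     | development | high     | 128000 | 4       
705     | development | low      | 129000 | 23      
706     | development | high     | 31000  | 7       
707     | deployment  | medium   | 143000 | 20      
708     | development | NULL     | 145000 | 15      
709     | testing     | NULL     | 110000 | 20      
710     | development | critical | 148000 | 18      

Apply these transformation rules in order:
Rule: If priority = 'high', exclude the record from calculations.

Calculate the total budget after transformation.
1019000

Step 1: Identify records where priority = 'high'
Step 2: The excluded records sum to 277000
Step 3: Original total budget = 1296000
Step 4: Remaining total = 1296000 - 277000 = 1019000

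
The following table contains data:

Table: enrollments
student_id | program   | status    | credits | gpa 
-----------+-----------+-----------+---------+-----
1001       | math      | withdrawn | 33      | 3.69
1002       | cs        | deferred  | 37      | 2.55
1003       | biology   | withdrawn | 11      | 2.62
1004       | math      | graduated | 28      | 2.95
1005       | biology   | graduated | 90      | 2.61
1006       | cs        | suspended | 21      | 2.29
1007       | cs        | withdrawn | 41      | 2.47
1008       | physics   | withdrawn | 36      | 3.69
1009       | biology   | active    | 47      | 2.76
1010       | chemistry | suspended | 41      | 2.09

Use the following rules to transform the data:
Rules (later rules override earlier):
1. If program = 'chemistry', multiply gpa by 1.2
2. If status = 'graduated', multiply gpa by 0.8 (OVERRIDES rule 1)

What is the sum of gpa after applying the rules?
27.03

Step 1: Rule 2 takes priority for records with status = 'graduated'
  - 2 records: 5.56 × 0.8 = 4.45
Step 2: Rule 1 applies to remaining records with program = 'chemistry'
  - 1 records: 2.09 × 1.2 = 2.51
Step 3: Other records unchanged: 20.07
Step 4: Final sum = 4.45 + 2.51 + 20.07 = 27.03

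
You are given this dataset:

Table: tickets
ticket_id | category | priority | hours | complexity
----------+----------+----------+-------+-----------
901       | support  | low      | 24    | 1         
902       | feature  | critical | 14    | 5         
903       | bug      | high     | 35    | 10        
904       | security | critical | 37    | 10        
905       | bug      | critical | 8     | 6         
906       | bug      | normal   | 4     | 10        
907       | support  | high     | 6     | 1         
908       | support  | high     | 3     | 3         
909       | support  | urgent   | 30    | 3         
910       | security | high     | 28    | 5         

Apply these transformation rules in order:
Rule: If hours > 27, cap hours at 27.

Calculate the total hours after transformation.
167

Step 1: 4 records have hours > 27
Step 2: These records originally summed to 130
Step 3: After capping: 4 × 27 = 108
Step 4: Unaffected records sum: 59
Step 5: Final sum = 108 + 59 = 167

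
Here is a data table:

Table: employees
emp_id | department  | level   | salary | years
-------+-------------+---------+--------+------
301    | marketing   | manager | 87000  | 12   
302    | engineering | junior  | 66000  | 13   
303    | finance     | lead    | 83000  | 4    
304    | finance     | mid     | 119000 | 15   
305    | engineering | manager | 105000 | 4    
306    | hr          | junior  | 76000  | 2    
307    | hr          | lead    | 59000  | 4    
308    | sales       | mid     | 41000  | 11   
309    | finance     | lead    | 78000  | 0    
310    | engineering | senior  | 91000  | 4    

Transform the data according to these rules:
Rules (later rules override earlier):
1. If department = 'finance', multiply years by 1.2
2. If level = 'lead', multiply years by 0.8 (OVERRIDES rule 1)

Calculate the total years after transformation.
70.4

Step 1: Rule 2 takes priority for records with level = 'lead'
  - 3 records: 8 × 0.8 = 6.4
Step 2: Rule 1 applies to remaining records with department = 'finance'
  - 1 records: 15 × 1.2 = 18.0
Step 3: Other records unchanged: 46
Step 4: Final sum = 6.4 + 18.0 + 46 = 70.4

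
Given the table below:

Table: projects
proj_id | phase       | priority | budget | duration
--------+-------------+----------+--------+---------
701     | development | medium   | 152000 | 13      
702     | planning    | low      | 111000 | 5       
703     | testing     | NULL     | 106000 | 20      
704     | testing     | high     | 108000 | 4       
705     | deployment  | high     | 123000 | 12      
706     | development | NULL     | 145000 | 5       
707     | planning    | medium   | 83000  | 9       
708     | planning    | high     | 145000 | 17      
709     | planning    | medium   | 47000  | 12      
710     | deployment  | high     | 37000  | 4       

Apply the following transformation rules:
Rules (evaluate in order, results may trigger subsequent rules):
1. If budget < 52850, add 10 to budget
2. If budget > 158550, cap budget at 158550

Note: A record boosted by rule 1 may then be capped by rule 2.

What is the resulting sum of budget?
1057020

Step 1: Apply rule 1 to records with budget < 52850
  - 2 records get bonus of 10
  - Of these, 0 records then exceed 158550 and get capped
Step 2: Apply rule 2 to records with budget > 158550
  - 0 records (original) are capped
Step 3: Calculate final sum = 1057020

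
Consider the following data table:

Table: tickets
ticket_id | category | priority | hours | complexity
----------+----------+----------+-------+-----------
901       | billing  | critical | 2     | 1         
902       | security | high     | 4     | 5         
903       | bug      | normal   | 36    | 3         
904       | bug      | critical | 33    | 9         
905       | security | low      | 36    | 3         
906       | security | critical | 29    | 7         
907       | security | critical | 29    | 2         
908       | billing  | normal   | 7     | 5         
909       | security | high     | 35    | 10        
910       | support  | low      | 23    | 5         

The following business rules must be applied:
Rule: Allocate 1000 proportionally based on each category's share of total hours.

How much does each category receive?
billing: 38.46, bug: 294.87, security: 568.38, support: 98.29

Step 1: Calculate total hours = 234
Step 2: Calculate each category's proportion:
  billing: 9/234 = 3.85% → 38.46
  bug: 69/234 = 29.49% → 294.87
  security: 133/234 = 56.84% → 568.38
  support: 23/234 = 9.83% → 98.29
Step 3: Verify: sum of allocations ≈ 1000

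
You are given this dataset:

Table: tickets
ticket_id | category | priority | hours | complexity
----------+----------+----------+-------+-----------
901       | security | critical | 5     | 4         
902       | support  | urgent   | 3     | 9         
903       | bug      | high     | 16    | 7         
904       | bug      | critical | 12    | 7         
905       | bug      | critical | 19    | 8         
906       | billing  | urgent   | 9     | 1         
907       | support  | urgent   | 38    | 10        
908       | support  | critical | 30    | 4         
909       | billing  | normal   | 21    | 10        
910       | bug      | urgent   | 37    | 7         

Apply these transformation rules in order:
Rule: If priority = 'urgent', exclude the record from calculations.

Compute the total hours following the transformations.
103

Step 1: Identify records where priority = 'urgent'
Step 2: The excluded records sum to 87
Step 3: Original total hours = 190
Step 4: Remaining total = 190 - 87 = 103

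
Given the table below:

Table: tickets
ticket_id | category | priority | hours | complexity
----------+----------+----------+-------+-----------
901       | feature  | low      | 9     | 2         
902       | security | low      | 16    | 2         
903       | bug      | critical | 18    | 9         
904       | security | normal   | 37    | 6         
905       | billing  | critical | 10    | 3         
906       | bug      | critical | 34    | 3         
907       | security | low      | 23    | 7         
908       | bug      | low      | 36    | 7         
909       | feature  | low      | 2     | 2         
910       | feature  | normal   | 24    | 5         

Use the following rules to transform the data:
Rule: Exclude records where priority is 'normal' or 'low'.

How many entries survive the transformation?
3

Step 1: Count records to exclude
  - 2 (normal) + 5 (low) = 7 records
Step 2: Total records: 10
Step 3: Remaining = 10 - 7 = 3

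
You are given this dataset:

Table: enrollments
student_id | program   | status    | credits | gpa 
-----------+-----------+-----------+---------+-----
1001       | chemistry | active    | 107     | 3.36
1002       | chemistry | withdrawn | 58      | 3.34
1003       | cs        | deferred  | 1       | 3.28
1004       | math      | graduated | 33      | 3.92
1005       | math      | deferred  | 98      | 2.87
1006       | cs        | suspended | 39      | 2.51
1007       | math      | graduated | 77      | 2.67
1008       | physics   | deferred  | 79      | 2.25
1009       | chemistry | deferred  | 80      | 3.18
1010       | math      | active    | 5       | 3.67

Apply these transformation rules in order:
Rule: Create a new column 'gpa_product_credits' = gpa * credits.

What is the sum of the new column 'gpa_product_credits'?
1721.12

Step 1: For each record, compute gpa * credits
Example calculations:
  3.36 * 107 = 359.52
  3.34 * 58 = 193.72
  3.28 * 1 = 3.28
  ...
Step 2: Sum all derived values
Step 3: Total = 1721.12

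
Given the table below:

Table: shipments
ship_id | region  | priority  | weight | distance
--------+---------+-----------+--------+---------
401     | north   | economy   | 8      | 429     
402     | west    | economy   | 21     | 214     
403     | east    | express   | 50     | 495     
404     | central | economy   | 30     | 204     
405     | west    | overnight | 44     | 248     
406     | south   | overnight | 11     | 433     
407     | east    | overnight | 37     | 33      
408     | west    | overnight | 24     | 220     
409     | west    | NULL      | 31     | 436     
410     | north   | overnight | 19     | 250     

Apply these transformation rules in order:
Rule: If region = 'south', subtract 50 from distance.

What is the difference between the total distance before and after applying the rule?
50

Step 1: Original sum of distance = 2962
Step 2: 1 records have region = 'south'
Step 3: Each affected record changes by -50
Step 4: Total change = 1 × -50 = -50
Step 5: New sum = 2962 + -50 = 2912
Step 6: Difference = |2912 - 2962| = 50
        (Sum decreased by 50)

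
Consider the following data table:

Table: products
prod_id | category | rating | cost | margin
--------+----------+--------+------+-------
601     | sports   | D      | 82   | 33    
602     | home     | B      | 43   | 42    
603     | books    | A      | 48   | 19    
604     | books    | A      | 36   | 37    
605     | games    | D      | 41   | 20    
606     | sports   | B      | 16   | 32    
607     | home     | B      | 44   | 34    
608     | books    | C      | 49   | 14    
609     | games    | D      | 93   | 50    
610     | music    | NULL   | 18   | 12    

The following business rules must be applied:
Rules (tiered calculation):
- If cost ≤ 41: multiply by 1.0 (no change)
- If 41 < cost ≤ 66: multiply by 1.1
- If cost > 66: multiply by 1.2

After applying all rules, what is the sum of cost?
523.4

Step 1: Tier 1 (cost ≤ 41): 4 records, sum = 111 × 1.0 = 111.0
Step 2: Tier 2 (41 < cost ≤ 66): 4 records, sum = 184 × 1.1 = 202.4
Step 3: Tier 3 (cost > 66): 2 records, sum = 175 × 1.2 = 210.0
Step 4: Final sum = 111.0 + 202.4 + 210.0 = 523.4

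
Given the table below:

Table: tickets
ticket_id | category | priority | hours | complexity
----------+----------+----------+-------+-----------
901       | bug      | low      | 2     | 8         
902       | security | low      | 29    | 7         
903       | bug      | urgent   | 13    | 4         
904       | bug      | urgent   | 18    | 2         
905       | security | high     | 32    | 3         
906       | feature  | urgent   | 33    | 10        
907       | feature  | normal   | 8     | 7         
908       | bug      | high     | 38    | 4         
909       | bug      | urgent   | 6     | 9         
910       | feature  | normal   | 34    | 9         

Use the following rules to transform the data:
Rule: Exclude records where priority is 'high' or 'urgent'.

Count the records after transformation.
4

Step 1: Count records to exclude
  - 2 (high) + 4 (urgent) = 6 records
Step 2: Total records: 10
Step 3: Remaining = 10 - 6 = 4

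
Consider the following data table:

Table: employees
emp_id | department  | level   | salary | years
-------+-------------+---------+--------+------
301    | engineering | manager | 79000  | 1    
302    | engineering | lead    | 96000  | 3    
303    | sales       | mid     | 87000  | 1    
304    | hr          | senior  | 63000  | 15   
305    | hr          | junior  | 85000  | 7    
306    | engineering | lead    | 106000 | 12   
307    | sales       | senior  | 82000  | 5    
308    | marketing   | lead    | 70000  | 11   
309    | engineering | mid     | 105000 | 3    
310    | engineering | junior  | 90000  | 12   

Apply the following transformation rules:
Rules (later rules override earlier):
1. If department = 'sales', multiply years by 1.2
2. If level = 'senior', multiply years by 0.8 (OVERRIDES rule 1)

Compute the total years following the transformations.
66.2

Step 1: Rule 2 takes priority for records with level = 'senior'
  - 2 records: 20 × 0.8 = 16.0
Step 2: Rule 1 applies to remaining records with department = 'sales'
  - 1 records: 1 × 1.2 = 1.2
Step 3: Other records unchanged: 49
Step 4: Final sum = 16.0 + 1.2 + 49 = 66.2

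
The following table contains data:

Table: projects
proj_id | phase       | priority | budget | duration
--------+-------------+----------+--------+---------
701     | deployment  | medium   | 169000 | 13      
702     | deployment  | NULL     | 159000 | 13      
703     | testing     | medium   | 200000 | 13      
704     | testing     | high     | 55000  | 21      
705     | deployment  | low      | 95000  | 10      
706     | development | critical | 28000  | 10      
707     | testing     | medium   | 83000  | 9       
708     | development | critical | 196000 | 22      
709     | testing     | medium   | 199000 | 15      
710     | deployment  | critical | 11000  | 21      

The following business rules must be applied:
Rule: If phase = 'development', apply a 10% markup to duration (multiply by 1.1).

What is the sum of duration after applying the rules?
150.2

Step 1: Records with phase = 'development' have total duration = 32
Step 2: Apply multiplier: 32 × 1.1 = 35.2
Step 3: Other records total: 115
Step 4: Final sum = 35.2 + 115 = 150.2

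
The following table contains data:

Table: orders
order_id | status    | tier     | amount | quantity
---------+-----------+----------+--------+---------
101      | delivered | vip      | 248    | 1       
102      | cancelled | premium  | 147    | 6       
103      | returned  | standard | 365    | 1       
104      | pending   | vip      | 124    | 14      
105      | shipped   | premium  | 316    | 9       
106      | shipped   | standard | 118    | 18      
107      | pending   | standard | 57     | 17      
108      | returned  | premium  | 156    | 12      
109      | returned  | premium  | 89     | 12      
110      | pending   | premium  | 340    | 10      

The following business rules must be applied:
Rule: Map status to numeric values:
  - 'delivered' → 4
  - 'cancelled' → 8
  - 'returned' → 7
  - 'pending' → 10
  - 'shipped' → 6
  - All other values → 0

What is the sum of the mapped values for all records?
75

Step 1: Apply mapping to each record
Step 2: Count by status:
  'delivered': 1 records × 4 = 4
  'cancelled': 1 records × 8 = 8
  'returned': 3 records × 7 = 21
  'pending': 3 records × 10 = 30
  'shipped': 2 records × 6 = 12
Step 3: Sum all mapped values = 75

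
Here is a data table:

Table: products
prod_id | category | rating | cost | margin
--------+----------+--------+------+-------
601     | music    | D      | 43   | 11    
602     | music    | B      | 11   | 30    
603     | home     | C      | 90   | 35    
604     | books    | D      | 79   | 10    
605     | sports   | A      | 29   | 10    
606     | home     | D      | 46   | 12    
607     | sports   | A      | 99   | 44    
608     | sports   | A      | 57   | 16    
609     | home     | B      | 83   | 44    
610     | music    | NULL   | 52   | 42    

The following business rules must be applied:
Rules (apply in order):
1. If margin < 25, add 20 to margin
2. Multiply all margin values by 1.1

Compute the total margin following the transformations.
389.4

Step 1: Apply Rule 1 - Add 20 to records with margin < 25
  - 5 records affected: 59 + (5 × 20) = 159
  - Unaffected records: 195
  - Sum after Rule 1: 354
Step 2: Apply Rule 2 - Multiply all by 1.1
  - 354 × 1.1 = 389.4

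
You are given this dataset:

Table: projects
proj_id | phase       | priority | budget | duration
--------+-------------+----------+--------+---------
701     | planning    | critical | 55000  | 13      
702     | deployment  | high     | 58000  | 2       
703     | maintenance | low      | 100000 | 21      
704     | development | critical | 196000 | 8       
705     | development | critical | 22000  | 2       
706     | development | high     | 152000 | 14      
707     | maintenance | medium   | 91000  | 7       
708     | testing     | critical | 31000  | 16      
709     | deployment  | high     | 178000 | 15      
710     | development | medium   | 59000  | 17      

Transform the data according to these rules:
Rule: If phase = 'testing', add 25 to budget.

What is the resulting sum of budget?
942025

Step 1: Count records where phase = 'testing': 1
Step 2: Total bonus added: 1 × 25 = 25
Step 3: Original sum of budget: 942000
Step 4: Final sum = 942000 + 25 = 942025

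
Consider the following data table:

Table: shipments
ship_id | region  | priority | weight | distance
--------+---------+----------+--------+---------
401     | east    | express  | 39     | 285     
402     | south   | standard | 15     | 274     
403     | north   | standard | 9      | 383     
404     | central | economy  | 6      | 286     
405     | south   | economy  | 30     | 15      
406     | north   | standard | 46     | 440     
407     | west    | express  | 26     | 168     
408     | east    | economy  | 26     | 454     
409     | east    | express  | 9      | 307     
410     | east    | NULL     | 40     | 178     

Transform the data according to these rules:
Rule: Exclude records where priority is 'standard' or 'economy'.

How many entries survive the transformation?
4

Step 1: Count records to exclude
  - 3 (standard) + 3 (economy) = 6 records
Step 2: Total records: 10
Step 3: Remaining = 10 - 6 = 4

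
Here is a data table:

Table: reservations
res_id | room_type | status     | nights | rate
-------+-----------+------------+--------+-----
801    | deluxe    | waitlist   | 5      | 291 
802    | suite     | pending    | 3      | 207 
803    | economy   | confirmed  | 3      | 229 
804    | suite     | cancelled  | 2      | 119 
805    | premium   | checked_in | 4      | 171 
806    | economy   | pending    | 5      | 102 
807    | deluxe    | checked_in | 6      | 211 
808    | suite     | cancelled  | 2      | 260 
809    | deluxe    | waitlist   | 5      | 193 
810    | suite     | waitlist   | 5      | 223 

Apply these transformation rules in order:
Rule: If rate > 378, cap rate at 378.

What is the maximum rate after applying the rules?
291

Step 1: Original maximum rate = 291
Step 2: Check cap of 378 against maximum
Step 3: No records exceed the cap (max 291 <= cap 378), so no capping applies
Step 4: Maximum after transformation = 291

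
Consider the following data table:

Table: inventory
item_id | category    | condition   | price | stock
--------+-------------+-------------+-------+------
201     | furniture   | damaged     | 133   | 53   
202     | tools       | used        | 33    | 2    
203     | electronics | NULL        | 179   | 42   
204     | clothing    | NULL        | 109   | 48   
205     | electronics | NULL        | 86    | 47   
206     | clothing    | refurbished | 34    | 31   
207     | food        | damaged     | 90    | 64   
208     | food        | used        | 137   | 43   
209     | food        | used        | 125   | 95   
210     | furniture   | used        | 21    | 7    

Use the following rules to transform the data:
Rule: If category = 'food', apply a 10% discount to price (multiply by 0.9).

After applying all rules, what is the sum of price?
911.8

Step 1: Records with category = 'food' have total price = 352
Step 2: Apply multiplier: 352 × 0.9 = 316.8
Step 3: Other records total: 595
Step 4: Final sum = 316.8 + 595 = 911.8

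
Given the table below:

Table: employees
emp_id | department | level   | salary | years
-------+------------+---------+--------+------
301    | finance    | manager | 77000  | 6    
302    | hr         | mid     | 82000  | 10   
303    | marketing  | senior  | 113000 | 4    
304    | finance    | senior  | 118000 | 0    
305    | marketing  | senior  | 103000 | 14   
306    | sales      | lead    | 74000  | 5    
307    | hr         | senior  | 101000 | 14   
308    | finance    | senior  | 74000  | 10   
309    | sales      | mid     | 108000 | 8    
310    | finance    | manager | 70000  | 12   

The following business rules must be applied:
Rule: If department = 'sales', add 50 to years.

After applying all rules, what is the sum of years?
183

Step 1: Count records where department = 'sales': 2
Step 2: Total bonus added: 2 × 50 = 100
Step 3: Original sum of years: 83
Step 4: Final sum = 83 + 100 = 183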